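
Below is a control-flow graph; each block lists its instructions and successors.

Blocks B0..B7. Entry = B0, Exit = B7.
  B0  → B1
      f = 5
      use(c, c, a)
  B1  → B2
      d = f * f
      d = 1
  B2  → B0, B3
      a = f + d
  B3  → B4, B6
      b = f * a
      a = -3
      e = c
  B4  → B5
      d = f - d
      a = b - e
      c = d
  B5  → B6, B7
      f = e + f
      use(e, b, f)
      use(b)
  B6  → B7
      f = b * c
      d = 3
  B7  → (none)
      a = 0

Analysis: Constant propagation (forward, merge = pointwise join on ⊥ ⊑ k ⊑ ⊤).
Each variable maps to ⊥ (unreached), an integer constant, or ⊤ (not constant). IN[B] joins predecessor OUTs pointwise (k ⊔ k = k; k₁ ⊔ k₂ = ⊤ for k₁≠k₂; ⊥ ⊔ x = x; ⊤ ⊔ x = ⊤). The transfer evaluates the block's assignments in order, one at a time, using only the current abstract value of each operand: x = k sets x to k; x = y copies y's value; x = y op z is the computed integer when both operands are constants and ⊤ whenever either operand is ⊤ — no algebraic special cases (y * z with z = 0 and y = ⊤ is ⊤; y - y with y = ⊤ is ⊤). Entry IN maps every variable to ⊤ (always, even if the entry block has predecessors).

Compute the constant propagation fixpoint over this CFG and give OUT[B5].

Answer: {a: ⊤, b: 30, c: 4, d: 4, e: ⊤, f: ⊤}

Trace:
Converged values:
  B0:  IN=(all ⊤)  OUT={f:5; rest ⊤}
  B1:  IN={f:5; rest ⊤}  OUT={d:1, f:5; rest ⊤}
  B2:  IN={d:1, f:5; rest ⊤}  OUT={a:6, d:1, f:5; rest ⊤}
  B3:  IN={a:6, d:1, f:5; rest ⊤}  OUT={a:-3, b:30, d:1, f:5; rest ⊤}
  B4:  IN={a:-3, b:30, d:1, f:5; rest ⊤}  OUT={b:30, c:4, d:4, f:5; rest ⊤}
  B5:  IN={b:30, c:4, d:4, f:5; rest ⊤}  OUT={b:30, c:4, d:4; rest ⊤}
  B6:  IN={b:30; rest ⊤}  OUT={b:30, d:3; rest ⊤}
  B7:  IN={b:30; rest ⊤}  OUT={a:0, b:30; rest ⊤}

Merge at B5: IN[B5] = OUT[B4] = {a: ⊤, b: 30, c: 4, d: 4, e: ⊤, f: 5}
Applying B5's transfer function to that IN value gives OUT[B5] (row B5 above).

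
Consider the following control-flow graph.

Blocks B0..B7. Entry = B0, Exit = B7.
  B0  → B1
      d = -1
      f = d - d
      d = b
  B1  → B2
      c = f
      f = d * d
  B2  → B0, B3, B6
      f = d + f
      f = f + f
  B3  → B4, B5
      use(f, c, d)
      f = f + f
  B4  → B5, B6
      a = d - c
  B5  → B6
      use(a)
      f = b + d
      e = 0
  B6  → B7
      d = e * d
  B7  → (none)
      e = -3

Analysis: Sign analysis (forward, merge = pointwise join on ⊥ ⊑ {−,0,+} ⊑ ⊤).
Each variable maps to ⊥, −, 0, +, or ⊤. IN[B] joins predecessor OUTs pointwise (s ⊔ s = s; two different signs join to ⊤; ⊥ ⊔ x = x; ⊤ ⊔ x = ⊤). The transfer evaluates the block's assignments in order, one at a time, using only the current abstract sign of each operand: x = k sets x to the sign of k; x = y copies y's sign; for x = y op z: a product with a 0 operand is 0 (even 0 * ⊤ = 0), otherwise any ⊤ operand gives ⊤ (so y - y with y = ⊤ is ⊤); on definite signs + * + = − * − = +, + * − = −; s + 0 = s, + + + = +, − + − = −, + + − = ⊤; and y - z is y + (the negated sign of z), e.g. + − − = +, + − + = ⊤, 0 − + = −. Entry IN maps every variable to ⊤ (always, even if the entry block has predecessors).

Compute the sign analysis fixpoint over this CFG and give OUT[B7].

Answer: {a: ⊤, b: ⊤, c: ⊤, d: ⊤, e: -, f: ⊤}

Working:
Converged values:
  B0:  IN=(all ⊤)  OUT=(all ⊤)
  B1:  IN=(all ⊤)  OUT=(all ⊤)
  B2:  IN=(all ⊤)  OUT=(all ⊤)
  B3:  IN=(all ⊤)  OUT=(all ⊤)
  B4:  IN=(all ⊤)  OUT=(all ⊤)
  B5:  IN=(all ⊤)  OUT={e:0; rest ⊤}
  B6:  IN=(all ⊤)  OUT=(all ⊤)
  B7:  IN=(all ⊤)  OUT={e:-; rest ⊤}

Merge at B7: IN[B7] = OUT[B6] = {a: ⊤, b: ⊤, c: ⊤, d: ⊤, e: ⊤, f: ⊤}
Applying B7's transfer function to that IN value gives OUT[B7] (row B7 above).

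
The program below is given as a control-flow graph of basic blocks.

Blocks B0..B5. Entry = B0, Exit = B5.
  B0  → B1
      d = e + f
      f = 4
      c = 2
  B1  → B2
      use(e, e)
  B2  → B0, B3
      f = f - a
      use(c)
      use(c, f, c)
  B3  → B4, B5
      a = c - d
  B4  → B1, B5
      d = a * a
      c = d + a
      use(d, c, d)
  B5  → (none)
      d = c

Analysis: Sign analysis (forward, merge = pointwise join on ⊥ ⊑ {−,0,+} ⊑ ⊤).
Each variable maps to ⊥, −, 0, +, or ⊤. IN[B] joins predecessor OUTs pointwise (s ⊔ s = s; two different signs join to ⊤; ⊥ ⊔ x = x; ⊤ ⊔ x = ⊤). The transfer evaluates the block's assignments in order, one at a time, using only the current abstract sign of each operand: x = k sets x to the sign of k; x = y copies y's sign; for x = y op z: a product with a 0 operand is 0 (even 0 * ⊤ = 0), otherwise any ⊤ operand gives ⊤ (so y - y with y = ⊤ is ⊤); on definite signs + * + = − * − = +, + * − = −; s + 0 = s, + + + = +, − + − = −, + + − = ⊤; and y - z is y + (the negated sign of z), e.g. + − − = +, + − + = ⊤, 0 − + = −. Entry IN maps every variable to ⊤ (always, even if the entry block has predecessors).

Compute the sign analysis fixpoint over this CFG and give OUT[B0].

Answer: {a: ⊤, b: ⊤, c: +, d: ⊤, e: ⊤, f: +}

Trace:
Fixpoint table:
  B0: | IN=(all ⊤) | OUT={c:+, f:+; rest ⊤}
  B1: | IN=(all ⊤) | OUT=(all ⊤)
  B2: | IN=(all ⊤) | OUT=(all ⊤)
  B3: | IN=(all ⊤) | OUT=(all ⊤)
  B4: | IN=(all ⊤) | OUT=(all ⊤)
  B5: | IN=(all ⊤) | OUT=(all ⊤)

Merge at B0 (entry node, so the boundary value (all ⊤) is joined with the incoming edge(s)): IN[B0] = (all ⊤) ⊔ OUT[B2] = {a: ⊤, b: ⊤, c: ⊤, d: ⊤, e: ⊤, f: ⊤}
Applying B0's transfer function to that IN value gives OUT[B0] (row B0 above).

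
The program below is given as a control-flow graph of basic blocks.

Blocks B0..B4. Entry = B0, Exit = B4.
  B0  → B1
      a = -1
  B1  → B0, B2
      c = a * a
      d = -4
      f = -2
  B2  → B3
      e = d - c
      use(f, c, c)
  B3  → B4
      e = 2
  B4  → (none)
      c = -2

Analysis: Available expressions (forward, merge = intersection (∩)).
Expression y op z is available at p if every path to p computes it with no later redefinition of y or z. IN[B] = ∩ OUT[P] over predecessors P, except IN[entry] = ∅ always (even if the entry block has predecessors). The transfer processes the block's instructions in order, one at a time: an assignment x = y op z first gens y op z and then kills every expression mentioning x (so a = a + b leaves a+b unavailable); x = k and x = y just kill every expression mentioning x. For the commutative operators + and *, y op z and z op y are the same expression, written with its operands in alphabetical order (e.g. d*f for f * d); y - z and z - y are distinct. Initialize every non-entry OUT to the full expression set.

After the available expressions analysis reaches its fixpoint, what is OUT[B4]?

Per-block solution:
  B0:  IN={}  OUT={}
  B1:  IN={}  OUT={a*a}
  B2:  IN={a*a}  OUT={a*a, d-c}
  B3:  IN={a*a, d-c}  OUT={a*a, d-c}
  B4:  IN={a*a, d-c}  OUT={a*a}

Merge at B4: IN[B4] = OUT[B3] = {a*a, d-c}
Applying B4's transfer function to that IN value gives OUT[B4] (row B4 above).

Answer: {a*a}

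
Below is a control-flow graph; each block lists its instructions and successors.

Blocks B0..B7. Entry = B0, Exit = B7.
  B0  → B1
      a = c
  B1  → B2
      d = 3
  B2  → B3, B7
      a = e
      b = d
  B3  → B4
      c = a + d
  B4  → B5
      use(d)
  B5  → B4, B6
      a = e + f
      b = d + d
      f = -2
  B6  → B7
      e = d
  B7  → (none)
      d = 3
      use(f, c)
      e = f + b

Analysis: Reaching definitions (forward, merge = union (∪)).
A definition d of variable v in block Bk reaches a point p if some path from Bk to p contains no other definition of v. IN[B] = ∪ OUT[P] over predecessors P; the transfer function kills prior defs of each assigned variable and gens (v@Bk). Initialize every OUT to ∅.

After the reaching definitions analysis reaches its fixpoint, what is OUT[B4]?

Per-block solution:
  B0:   IN={}   OUT={a@B0}
  B1:   IN={a@B0}   OUT={a@B0, d@B1}
  B2:   IN={a@B0, d@B1}   OUT={a@B2, b@B2, d@B1}
  B3:   IN={a@B2, b@B2, d@B1}   OUT={a@B2, b@B2, c@B3, d@B1}
  B4:   IN={a@B2, a@B5, b@B2, b@B5, c@B3, d@B1, f@B5}   OUT={a@B2, a@B5, b@B2, b@B5, c@B3, d@B1, f@B5}
  B5:   IN={a@B2, a@B5, b@B2, b@B5, c@B3, d@B1, f@B5}   OUT={a@B5, b@B5, c@B3, d@B1, f@B5}
  B6:   IN={a@B5, b@B5, c@B3, d@B1, f@B5}   OUT={a@B5, b@B5, c@B3, d@B1, e@B6, f@B5}
  B7:   IN={a@B2, a@B5, b@B2, b@B5, c@B3, d@B1, e@B6, f@B5}   OUT={a@B2, a@B5, b@B2, b@B5, c@B3, d@B7, e@B7, f@B5}

Merge at B4: IN[B4] = OUT[B3] ⊔ OUT[B5] = {a@B2, a@B5, b@B2, b@B5, c@B3, d@B1, f@B5}
Applying B4's transfer function to that IN value gives OUT[B4] (row B4 above).

Answer: {a@B2, a@B5, b@B2, b@B5, c@B3, d@B1, f@B5}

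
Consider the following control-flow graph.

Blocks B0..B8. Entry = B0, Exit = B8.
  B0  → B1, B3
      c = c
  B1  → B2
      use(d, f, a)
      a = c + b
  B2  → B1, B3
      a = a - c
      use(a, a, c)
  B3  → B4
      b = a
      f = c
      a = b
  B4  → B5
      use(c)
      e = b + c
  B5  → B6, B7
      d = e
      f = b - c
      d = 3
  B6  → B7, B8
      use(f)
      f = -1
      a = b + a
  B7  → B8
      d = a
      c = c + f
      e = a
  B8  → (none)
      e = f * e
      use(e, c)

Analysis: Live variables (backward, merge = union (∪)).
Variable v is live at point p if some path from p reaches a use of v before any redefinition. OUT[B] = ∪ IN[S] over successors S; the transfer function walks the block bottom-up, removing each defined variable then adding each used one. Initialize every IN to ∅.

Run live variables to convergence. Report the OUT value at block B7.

Answer: {c, e, f}

Working:
Per-block solution:
  B0:  IN={a, b, c, d, f}  OUT={a, b, c, d, f}
  B1:  IN={a, b, c, d, f}  OUT={a, b, c, d, f}
  B2:  IN={a, b, c, d, f}  OUT={a, b, c, d, f}
  B3:  IN={a, c}  OUT={a, b, c}
  B4:  IN={a, b, c}  OUT={a, b, c, e}
  B5:  IN={a, b, c, e}  OUT={a, b, c, e, f}
  B6:  IN={a, b, c, e, f}  OUT={a, c, e, f}
  B7:  IN={a, c, f}  OUT={c, e, f}
  B8:  IN={c, e, f}  OUT={}

Merge at B7: OUT[B7] = IN[B8] = {c, e, f}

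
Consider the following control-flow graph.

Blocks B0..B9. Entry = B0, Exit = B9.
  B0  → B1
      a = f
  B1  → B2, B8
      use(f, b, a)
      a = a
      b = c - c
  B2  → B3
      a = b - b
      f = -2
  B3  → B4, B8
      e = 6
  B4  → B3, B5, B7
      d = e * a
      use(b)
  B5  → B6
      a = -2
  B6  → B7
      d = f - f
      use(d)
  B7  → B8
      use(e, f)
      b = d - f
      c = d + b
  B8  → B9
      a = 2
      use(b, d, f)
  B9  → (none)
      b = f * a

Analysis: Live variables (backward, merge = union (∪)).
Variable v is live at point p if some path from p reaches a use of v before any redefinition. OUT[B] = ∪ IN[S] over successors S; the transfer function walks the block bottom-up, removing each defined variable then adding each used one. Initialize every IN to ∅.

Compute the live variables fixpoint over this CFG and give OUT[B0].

Answer: {a, b, c, d, f}

Trace:
Fixpoint table:
  B0:  IN={b, c, d, f}  OUT={a, b, c, d, f}
  B1:  IN={a, b, c, d, f}  OUT={b, d, f}
  B2:  IN={b, d}  OUT={a, b, d, f}
  B3:  IN={a, b, d, f}  OUT={a, b, d, e, f}
  B4:  IN={a, b, e, f}  OUT={a, b, d, e, f}
  B5:  IN={e, f}  OUT={e, f}
  B6:  IN={e, f}  OUT={d, e, f}
  B7:  IN={d, e, f}  OUT={b, d, f}
  B8:  IN={b, d, f}  OUT={a, f}
  B9:  IN={a, f}  OUT={}

Merge at B0: OUT[B0] = IN[B1] = {a, b, c, d, f}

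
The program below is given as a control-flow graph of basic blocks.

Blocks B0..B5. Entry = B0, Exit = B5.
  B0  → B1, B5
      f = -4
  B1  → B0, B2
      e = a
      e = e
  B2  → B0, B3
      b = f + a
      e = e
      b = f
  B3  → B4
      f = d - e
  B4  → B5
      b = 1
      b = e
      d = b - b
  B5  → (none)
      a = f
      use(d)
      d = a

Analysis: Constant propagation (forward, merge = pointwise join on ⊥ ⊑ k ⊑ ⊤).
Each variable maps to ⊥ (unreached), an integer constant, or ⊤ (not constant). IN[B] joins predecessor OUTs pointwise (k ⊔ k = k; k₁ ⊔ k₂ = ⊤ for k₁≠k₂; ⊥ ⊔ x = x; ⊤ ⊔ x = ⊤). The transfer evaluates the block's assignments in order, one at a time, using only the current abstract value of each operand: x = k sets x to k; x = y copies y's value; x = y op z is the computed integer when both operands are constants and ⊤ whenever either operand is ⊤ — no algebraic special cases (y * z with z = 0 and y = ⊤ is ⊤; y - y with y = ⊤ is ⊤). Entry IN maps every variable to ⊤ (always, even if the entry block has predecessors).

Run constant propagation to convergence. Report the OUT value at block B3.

Per-block solution:
  B0: | IN=(all ⊤) | OUT={f:-4; rest ⊤}
  B1: | IN={f:-4; rest ⊤} | OUT={f:-4; rest ⊤}
  B2: | IN={f:-4; rest ⊤} | OUT={b:-4, f:-4; rest ⊤}
  B3: | IN={b:-4, f:-4; rest ⊤} | OUT={b:-4; rest ⊤}
  B4: | IN={b:-4; rest ⊤} | OUT=(all ⊤)
  B5: | IN=(all ⊤) | OUT=(all ⊤)

Merge at B3: IN[B3] = OUT[B2] = {a: ⊤, b: -4, c: ⊤, d: ⊤, e: ⊤, f: -4}
Applying B3's transfer function to that IN value gives OUT[B3] (row B3 above).

Answer: {a: ⊤, b: -4, c: ⊤, d: ⊤, e: ⊤, f: ⊤}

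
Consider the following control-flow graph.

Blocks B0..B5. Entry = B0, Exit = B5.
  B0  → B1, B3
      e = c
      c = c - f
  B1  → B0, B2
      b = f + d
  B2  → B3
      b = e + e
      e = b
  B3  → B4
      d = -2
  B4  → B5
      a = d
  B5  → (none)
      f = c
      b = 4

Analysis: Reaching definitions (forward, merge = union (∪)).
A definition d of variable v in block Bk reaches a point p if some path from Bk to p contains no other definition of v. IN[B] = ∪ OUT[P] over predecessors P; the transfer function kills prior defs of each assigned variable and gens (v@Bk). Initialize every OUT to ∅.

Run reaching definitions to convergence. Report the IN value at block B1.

Fixpoint table:
  B0:  IN={b@B1, c@B0, e@B0}  OUT={b@B1, c@B0, e@B0}
  B1:  IN={b@B1, c@B0, e@B0}  OUT={b@B1, c@B0, e@B0}
  B2:  IN={b@B1, c@B0, e@B0}  OUT={b@B2, c@B0, e@B2}
  B3:  IN={b@B1, b@B2, c@B0, e@B0, e@B2}  OUT={b@B1, b@B2, c@B0, d@B3, e@B0, e@B2}
  B4:  IN={b@B1, b@B2, c@B0, d@B3, e@B0, e@B2}  OUT={a@B4, b@B1, b@B2, c@B0, d@B3, e@B0, e@B2}
  B5:  IN={a@B4, b@B1, b@B2, c@B0, d@B3, e@B0, e@B2}  OUT={a@B4, b@B5, c@B0, d@B3, e@B0, e@B2, f@B5}

Merge at B1: IN[B1] = OUT[B0] = {b@B1, c@B0, e@B0}

Answer: {b@B1, c@B0, e@B0}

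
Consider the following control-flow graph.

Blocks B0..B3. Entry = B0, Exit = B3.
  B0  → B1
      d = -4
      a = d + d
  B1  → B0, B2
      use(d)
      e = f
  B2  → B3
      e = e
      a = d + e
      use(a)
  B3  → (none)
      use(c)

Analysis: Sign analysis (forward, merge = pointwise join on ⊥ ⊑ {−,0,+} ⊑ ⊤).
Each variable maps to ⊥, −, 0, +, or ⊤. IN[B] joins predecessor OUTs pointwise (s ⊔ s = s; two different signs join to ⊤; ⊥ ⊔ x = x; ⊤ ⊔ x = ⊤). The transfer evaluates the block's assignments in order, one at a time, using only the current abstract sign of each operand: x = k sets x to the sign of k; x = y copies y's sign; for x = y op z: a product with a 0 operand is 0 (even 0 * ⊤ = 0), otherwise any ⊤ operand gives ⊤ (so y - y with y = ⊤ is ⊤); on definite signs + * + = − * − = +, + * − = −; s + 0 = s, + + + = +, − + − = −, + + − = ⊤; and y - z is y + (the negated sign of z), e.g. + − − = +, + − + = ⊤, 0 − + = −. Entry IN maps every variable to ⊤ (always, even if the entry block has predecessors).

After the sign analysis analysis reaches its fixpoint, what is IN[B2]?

Per-block solution:
  B0:   IN=(all ⊤)   OUT={a:-, d:-; rest ⊤}
  B1:   IN={a:-, d:-; rest ⊤}   OUT={a:-, d:-; rest ⊤}
  B2:   IN={a:-, d:-; rest ⊤}   OUT={d:-; rest ⊤}
  B3:   IN={d:-; rest ⊤}   OUT={d:-; rest ⊤}

Merge at B2: IN[B2] = OUT[B1] = {a: -, b: ⊤, c: ⊤, d: -, e: ⊤, f: ⊤}

Answer: {a: -, b: ⊤, c: ⊤, d: -, e: ⊤, f: ⊤}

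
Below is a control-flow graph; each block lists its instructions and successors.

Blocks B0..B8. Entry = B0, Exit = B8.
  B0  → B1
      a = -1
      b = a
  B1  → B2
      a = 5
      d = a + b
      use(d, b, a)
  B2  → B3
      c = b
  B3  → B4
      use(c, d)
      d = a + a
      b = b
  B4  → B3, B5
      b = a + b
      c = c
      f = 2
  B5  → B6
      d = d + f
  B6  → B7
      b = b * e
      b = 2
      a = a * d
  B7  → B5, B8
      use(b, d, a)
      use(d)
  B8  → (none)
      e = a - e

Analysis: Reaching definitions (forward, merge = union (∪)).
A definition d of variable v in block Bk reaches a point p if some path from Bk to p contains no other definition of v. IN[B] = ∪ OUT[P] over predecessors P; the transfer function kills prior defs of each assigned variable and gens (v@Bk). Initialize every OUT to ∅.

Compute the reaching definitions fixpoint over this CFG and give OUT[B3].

Answer: {a@B1, b@B3, c@B2, c@B4, d@B3, f@B4}

Derivation:
Per-block solution:
  B0: | IN={} | OUT={a@B0, b@B0}
  B1: | IN={a@B0, b@B0} | OUT={a@B1, b@B0, d@B1}
  B2: | IN={a@B1, b@B0, d@B1} | OUT={a@B1, b@B0, c@B2, d@B1}
  B3: | IN={a@B1, b@B0, b@B4, c@B2, c@B4, d@B1, d@B3, f@B4} | OUT={a@B1, b@B3, c@B2, c@B4, d@B3, f@B4}
  B4: | IN={a@B1, b@B3, c@B2, c@B4, d@B3, f@B4} | OUT={a@B1, b@B4, c@B4, d@B3, f@B4}
  B5: | IN={a@B1, a@B6, b@B4, b@B6, c@B4, d@B3, d@B5, f@B4} | OUT={a@B1, a@B6, b@B4, b@B6, c@B4, d@B5, f@B4}
  B6: | IN={a@B1, a@B6, b@B4, b@B6, c@B4, d@B5, f@B4} | OUT={a@B6, b@B6, c@B4, d@B5, f@B4}
  B7: | IN={a@B6, b@B6, c@B4, d@B5, f@B4} | OUT={a@B6, b@B6, c@B4, d@B5, f@B4}
  B8: | IN={a@B6, b@B6, c@B4, d@B5, f@B4} | OUT={a@B6, b@B6, c@B4, d@B5, e@B8, f@B4}

Merge at B3: IN[B3] = OUT[B2] ⊔ OUT[B4] = {a@B1, b@B0, b@B4, c@B2, c@B4, d@B1, d@B3, f@B4}
Applying B3's transfer function to that IN value gives OUT[B3] (row B3 above).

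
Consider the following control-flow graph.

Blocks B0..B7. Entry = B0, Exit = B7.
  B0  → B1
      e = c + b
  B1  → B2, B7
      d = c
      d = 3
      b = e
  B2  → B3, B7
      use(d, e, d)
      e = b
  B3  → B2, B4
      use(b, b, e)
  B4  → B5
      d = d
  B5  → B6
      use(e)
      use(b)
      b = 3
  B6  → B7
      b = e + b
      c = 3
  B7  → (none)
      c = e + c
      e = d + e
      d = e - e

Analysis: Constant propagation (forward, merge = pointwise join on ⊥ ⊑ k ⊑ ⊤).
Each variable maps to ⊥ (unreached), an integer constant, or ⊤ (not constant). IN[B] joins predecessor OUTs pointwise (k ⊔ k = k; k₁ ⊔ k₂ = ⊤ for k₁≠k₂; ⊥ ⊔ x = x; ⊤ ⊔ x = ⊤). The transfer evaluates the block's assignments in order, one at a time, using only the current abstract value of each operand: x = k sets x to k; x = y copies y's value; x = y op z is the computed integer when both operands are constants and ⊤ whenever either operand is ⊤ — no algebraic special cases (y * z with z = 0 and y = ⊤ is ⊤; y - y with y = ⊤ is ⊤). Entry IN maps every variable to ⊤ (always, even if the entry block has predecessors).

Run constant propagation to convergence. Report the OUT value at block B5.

Fixpoint table:
  B0: | IN=(all ⊤) | OUT=(all ⊤)
  B1: | IN=(all ⊤) | OUT={d:3; rest ⊤}
  B2: | IN={d:3; rest ⊤} | OUT={d:3; rest ⊤}
  B3: | IN={d:3; rest ⊤} | OUT={d:3; rest ⊤}
  B4: | IN={d:3; rest ⊤} | OUT={d:3; rest ⊤}
  B5: | IN={d:3; rest ⊤} | OUT={b:3, d:3; rest ⊤}
  B6: | IN={b:3, d:3; rest ⊤} | OUT={c:3, d:3; rest ⊤}
  B7: | IN={d:3; rest ⊤} | OUT=(all ⊤)

Merge at B5: IN[B5] = OUT[B4] = {a: ⊤, b: ⊤, c: ⊤, d: 3, e: ⊤, f: ⊤}
Applying B5's transfer function to that IN value gives OUT[B5] (row B5 above).

Answer: {a: ⊤, b: 3, c: ⊤, d: 3, e: ⊤, f: ⊤}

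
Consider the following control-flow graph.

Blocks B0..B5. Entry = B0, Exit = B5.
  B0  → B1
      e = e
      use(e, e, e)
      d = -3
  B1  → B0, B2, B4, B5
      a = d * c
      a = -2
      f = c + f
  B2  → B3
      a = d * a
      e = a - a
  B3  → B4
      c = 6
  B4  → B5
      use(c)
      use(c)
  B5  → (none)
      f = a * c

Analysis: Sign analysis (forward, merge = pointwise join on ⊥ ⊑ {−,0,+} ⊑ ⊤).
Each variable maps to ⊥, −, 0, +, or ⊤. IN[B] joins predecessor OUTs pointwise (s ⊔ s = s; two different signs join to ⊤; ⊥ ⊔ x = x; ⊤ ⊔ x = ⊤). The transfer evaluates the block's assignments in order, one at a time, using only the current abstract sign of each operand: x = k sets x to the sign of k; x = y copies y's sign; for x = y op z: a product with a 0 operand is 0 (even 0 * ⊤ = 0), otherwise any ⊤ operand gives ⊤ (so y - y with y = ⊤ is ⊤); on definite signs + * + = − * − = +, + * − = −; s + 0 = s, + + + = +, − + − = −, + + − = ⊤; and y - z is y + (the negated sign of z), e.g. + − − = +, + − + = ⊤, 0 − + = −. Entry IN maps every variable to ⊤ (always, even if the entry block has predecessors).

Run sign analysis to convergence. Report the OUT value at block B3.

Answer: {a: +, b: ⊤, c: +, d: -, e: ⊤, f: ⊤}

Working:
Converged values:
  B0:  IN=(all ⊤)  OUT={d:-; rest ⊤}
  B1:  IN={d:-; rest ⊤}  OUT={a:-, d:-; rest ⊤}
  B2:  IN={a:-, d:-; rest ⊤}  OUT={a:+, d:-; rest ⊤}
  B3:  IN={a:+, d:-; rest ⊤}  OUT={a:+, c:+, d:-; rest ⊤}
  B4:  IN={d:-; rest ⊤}  OUT={d:-; rest ⊤}
  B5:  IN={d:-; rest ⊤}  OUT={d:-; rest ⊤}

Merge at B3: IN[B3] = OUT[B2] = {a: +, b: ⊤, c: ⊤, d: -, e: ⊤, f: ⊤}
Applying B3's transfer function to that IN value gives OUT[B3] (row B3 above).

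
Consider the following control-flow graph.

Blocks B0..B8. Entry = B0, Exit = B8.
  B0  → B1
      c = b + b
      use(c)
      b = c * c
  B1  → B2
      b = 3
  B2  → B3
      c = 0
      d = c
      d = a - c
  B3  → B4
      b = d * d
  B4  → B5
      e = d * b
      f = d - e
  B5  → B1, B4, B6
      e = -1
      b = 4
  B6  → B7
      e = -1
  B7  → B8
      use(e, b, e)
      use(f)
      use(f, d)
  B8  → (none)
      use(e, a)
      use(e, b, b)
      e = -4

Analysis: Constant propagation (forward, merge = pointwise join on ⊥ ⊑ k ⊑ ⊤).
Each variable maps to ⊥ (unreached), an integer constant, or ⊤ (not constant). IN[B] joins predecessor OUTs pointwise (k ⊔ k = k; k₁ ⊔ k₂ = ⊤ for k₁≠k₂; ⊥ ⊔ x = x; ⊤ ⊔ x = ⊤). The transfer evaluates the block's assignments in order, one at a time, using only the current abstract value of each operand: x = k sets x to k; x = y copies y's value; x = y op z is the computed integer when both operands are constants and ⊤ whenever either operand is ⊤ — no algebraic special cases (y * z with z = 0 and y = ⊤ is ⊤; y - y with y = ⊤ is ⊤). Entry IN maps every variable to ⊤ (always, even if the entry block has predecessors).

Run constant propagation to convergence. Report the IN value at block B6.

Per-block solution:
  B0:   IN=(all ⊤)   OUT=(all ⊤)
  B1:   IN=(all ⊤)   OUT={b:3; rest ⊤}
  B2:   IN={b:3; rest ⊤}   OUT={b:3, c:0; rest ⊤}
  B3:   IN={b:3, c:0; rest ⊤}   OUT={c:0; rest ⊤}
  B4:   IN={c:0; rest ⊤}   OUT={c:0; rest ⊤}
  B5:   IN={c:0; rest ⊤}   OUT={b:4, c:0, e:-1; rest ⊤}
  B6:   IN={b:4, c:0, e:-1; rest ⊤}   OUT={b:4, c:0, e:-1; rest ⊤}
  B7:   IN={b:4, c:0, e:-1; rest ⊤}   OUT={b:4, c:0, e:-1; rest ⊤}
  B8:   IN={b:4, c:0, e:-1; rest ⊤}   OUT={b:4, c:0, e:-4; rest ⊤}

Merge at B6: IN[B6] = OUT[B5] = {a: ⊤, b: 4, c: 0, d: ⊤, e: -1, f: ⊤}

Answer: {a: ⊤, b: 4, c: 0, d: ⊤, e: -1, f: ⊤}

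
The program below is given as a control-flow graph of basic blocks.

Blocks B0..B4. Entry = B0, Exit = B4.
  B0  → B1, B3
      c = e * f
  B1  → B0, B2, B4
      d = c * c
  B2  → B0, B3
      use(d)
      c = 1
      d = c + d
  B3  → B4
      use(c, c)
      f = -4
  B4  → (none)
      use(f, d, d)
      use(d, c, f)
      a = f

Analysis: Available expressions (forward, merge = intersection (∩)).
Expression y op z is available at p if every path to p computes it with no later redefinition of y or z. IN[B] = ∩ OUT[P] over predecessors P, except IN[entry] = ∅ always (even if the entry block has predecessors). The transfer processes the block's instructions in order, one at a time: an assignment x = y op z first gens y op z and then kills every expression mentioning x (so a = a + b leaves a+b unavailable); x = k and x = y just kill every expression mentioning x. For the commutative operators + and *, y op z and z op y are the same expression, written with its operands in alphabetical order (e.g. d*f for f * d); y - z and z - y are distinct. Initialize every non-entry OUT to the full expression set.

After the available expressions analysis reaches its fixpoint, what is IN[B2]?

Converged values:
  B0: | IN={} | OUT={e*f}
  B1: | IN={e*f} | OUT={c*c, e*f}
  B2: | IN={c*c, e*f} | OUT={e*f}
  B3: | IN={e*f} | OUT={}
  B4: | IN={} | OUT={}

Merge at B2: IN[B2] = OUT[B1] = {c*c, e*f}

Answer: {c*c, e*f}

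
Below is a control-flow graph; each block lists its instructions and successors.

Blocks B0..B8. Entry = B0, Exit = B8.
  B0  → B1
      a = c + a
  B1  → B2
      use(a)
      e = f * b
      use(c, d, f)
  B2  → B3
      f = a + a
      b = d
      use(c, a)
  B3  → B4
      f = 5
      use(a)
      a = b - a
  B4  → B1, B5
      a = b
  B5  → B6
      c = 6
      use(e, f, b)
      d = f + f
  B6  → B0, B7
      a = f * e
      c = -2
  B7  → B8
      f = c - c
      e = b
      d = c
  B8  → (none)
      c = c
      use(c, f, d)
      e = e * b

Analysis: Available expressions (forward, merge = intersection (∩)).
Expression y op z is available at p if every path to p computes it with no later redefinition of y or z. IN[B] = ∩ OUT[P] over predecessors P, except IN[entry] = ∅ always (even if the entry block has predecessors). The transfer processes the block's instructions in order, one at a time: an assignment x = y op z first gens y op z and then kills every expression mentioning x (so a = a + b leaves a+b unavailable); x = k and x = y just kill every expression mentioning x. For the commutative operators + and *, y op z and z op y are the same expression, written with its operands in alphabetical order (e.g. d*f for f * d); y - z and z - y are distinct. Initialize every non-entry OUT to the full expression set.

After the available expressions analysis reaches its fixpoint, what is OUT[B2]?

Converged values:
  B0:  IN={}  OUT={}
  B1:  IN={}  OUT={b*f}
  B2:  IN={b*f}  OUT={a+a}
  B3:  IN={a+a}  OUT={}
  B4:  IN={}  OUT={}
  B5:  IN={}  OUT={f+f}
  B6:  IN={f+f}  OUT={e*f, f+f}
  B7:  IN={e*f, f+f}  OUT={c-c}
  B8:  IN={c-c}  OUT={}

Merge at B2: IN[B2] = OUT[B1] = {b*f}
Applying B2's transfer function to that IN value gives OUT[B2] (row B2 above).

Answer: {a+a}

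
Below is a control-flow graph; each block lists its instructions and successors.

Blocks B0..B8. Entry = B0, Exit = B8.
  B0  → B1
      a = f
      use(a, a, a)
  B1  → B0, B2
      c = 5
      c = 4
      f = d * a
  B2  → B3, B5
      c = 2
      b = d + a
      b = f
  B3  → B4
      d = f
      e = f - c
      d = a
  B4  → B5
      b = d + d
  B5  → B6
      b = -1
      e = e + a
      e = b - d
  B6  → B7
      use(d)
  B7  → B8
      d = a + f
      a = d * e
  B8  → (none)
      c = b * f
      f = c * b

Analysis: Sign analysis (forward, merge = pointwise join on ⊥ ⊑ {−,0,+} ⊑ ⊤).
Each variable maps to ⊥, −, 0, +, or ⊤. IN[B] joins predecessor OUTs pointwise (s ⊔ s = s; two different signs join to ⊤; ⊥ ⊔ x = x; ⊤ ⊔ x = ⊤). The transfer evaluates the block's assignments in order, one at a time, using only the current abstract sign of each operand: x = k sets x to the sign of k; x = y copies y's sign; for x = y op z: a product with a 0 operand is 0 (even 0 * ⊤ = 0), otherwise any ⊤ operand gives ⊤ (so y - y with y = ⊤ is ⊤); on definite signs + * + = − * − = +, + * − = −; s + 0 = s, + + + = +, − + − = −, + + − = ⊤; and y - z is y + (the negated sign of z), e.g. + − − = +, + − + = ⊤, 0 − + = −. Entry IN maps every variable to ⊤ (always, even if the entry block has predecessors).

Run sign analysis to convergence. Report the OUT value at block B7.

Answer: {a: ⊤, b: -, c: +, d: ⊤, e: ⊤, f: ⊤}

Derivation:
Converged values:
  B0: | IN=(all ⊤) | OUT=(all ⊤)
  B1: | IN=(all ⊤) | OUT={c:+; rest ⊤}
  B2: | IN={c:+; rest ⊤} | OUT={c:+; rest ⊤}
  B3: | IN={c:+; rest ⊤} | OUT={c:+; rest ⊤}
  B4: | IN={c:+; rest ⊤} | OUT={c:+; rest ⊤}
  B5: | IN={c:+; rest ⊤} | OUT={b:-, c:+; rest ⊤}
  B6: | IN={b:-, c:+; rest ⊤} | OUT={b:-, c:+; rest ⊤}
  B7: | IN={b:-, c:+; rest ⊤} | OUT={b:-, c:+; rest ⊤}
  B8: | IN={b:-, c:+; rest ⊤} | OUT={b:-; rest ⊤}

Merge at B7: IN[B7] = OUT[B6] = {a: ⊤, b: -, c: +, d: ⊤, e: ⊤, f: ⊤}
Applying B7's transfer function to that IN value gives OUT[B7] (row B7 above).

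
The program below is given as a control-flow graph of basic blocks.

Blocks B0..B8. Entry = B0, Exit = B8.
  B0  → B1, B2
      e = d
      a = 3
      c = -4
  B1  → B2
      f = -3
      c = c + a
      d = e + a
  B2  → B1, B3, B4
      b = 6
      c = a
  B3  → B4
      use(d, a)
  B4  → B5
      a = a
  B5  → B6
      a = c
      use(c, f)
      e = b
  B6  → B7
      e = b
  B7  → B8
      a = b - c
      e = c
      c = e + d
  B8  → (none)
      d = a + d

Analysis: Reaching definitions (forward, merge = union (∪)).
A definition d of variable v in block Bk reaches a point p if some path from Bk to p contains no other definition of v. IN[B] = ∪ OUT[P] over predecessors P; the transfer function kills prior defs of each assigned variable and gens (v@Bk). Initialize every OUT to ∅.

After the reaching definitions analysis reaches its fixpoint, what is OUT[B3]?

Converged values:
  B0:  IN={}  OUT={a@B0, c@B0, e@B0}
  B1:  IN={a@B0, b@B2, c@B0, c@B2, d@B1, e@B0, f@B1}  OUT={a@B0, b@B2, c@B1, d@B1, e@B0, f@B1}
  B2:  IN={a@B0, b@B2, c@B0, c@B1, d@B1, e@B0, f@B1}  OUT={a@B0, b@B2, c@B2, d@B1, e@B0, f@B1}
  B3:  IN={a@B0, b@B2, c@B2, d@B1, e@B0, f@B1}  OUT={a@B0, b@B2, c@B2, d@B1, e@B0, f@B1}
  B4:  IN={a@B0, b@B2, c@B2, d@B1, e@B0, f@B1}  OUT={a@B4, b@B2, c@B2, d@B1, e@B0, f@B1}
  B5:  IN={a@B4, b@B2, c@B2, d@B1, e@B0, f@B1}  OUT={a@B5, b@B2, c@B2, d@B1, e@B5, f@B1}
  B6:  IN={a@B5, b@B2, c@B2, d@B1, e@B5, f@B1}  OUT={a@B5, b@B2, c@B2, d@B1, e@B6, f@B1}
  B7:  IN={a@B5, b@B2, c@B2, d@B1, e@B6, f@B1}  OUT={a@B7, b@B2, c@B7, d@B1, e@B7, f@B1}
  B8:  IN={a@B7, b@B2, c@B7, d@B1, e@B7, f@B1}  OUT={a@B7, b@B2, c@B7, d@B8, e@B7, f@B1}

Merge at B3: IN[B3] = OUT[B2] = {a@B0, b@B2, c@B2, d@B1, e@B0, f@B1}
Applying B3's transfer function to that IN value gives OUT[B3] (row B3 above).

Answer: {a@B0, b@B2, c@B2, d@B1, e@B0, f@B1}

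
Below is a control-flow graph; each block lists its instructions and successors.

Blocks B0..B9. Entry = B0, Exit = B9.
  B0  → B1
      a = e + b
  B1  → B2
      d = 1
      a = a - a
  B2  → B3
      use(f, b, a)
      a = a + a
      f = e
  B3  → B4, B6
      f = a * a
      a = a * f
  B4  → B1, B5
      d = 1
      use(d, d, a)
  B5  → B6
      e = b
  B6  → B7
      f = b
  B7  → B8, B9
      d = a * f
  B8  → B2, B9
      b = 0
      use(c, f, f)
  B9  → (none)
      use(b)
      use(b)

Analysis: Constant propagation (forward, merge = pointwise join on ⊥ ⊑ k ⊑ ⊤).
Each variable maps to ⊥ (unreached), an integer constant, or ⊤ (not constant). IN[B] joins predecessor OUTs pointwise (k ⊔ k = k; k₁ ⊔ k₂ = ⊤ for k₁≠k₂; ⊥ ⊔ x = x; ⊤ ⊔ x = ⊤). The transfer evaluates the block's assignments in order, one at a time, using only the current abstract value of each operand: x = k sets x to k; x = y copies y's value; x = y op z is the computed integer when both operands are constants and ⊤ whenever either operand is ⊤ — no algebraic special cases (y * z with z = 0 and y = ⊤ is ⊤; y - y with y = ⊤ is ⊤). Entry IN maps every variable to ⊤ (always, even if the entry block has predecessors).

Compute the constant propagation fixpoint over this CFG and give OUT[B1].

Answer: {a: ⊤, b: ⊤, c: ⊤, d: 1, e: ⊤, f: ⊤}

Working:
Fixpoint table:
  B0: | IN=(all ⊤) | OUT=(all ⊤)
  B1: | IN=(all ⊤) | OUT={d:1; rest ⊤}
  B2: | IN=(all ⊤) | OUT=(all ⊤)
  B3: | IN=(all ⊤) | OUT=(all ⊤)
  B4: | IN=(all ⊤) | OUT={d:1; rest ⊤}
  B5: | IN={d:1; rest ⊤} | OUT={d:1; rest ⊤}
  B6: | IN=(all ⊤) | OUT=(all ⊤)
  B7: | IN=(all ⊤) | OUT=(all ⊤)
  B8: | IN=(all ⊤) | OUT={b:0; rest ⊤}
  B9: | IN=(all ⊤) | OUT=(all ⊤)

Merge at B1: IN[B1] = OUT[B0] ⊔ OUT[B4] = {a: ⊤, b: ⊤, c: ⊤, d: ⊤, e: ⊤, f: ⊤}
Applying B1's transfer function to that IN value gives OUT[B1] (row B1 above).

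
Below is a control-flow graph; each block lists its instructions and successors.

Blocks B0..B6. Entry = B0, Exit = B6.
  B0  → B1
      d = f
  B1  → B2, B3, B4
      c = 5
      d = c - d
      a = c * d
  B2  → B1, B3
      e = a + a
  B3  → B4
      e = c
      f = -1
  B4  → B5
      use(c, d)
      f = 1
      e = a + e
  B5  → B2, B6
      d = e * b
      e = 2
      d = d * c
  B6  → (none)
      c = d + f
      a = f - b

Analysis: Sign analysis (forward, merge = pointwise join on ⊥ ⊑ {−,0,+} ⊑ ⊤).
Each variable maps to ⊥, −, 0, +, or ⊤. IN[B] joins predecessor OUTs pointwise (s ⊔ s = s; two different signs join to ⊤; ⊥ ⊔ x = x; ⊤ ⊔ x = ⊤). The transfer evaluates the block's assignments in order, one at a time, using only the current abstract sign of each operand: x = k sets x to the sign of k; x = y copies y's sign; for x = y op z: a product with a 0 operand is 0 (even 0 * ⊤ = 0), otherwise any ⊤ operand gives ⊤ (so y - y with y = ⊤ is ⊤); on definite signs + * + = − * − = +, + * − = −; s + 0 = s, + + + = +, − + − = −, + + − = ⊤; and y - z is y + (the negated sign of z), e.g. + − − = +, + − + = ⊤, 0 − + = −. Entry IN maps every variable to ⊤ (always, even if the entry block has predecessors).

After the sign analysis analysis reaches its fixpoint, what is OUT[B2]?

Converged values:
  B0: | IN=(all ⊤) | OUT=(all ⊤)
  B1: | IN=(all ⊤) | OUT={c:+; rest ⊤}
  B2: | IN={c:+; rest ⊤} | OUT={c:+; rest ⊤}
  B3: | IN={c:+; rest ⊤} | OUT={c:+, e:+, f:-; rest ⊤}
  B4: | IN={c:+; rest ⊤} | OUT={c:+, f:+; rest ⊤}
  B5: | IN={c:+, f:+; rest ⊤} | OUT={c:+, e:+, f:+; rest ⊤}
  B6: | IN={c:+, e:+, f:+; rest ⊤} | OUT={e:+, f:+; rest ⊤}

Merge at B2: IN[B2] = OUT[B1] ⊔ OUT[B5] = {a: ⊤, b: ⊤, c: +, d: ⊤, e: ⊤, f: ⊤}
Applying B2's transfer function to that IN value gives OUT[B2] (row B2 above).

Answer: {a: ⊤, b: ⊤, c: +, d: ⊤, e: ⊤, f: ⊤}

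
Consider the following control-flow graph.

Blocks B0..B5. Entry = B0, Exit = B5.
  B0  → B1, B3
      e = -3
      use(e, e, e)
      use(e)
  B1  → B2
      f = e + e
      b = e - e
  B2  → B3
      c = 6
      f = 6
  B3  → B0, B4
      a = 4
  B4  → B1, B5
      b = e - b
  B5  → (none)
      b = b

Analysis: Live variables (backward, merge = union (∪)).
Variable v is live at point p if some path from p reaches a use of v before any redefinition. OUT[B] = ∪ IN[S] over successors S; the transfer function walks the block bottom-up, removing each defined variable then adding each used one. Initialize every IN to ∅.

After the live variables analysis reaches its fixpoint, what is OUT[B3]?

Per-block solution:
  B0: | IN={b} | OUT={b, e}
  B1: | IN={e} | OUT={b, e}
  B2: | IN={b, e} | OUT={b, e}
  B3: | IN={b, e} | OUT={b, e}
  B4: | IN={b, e} | OUT={b, e}
  B5: | IN={b} | OUT={}

Merge at B3: OUT[B3] = IN[B0] ⊔ IN[B4] = {b, e}

Answer: {b, e}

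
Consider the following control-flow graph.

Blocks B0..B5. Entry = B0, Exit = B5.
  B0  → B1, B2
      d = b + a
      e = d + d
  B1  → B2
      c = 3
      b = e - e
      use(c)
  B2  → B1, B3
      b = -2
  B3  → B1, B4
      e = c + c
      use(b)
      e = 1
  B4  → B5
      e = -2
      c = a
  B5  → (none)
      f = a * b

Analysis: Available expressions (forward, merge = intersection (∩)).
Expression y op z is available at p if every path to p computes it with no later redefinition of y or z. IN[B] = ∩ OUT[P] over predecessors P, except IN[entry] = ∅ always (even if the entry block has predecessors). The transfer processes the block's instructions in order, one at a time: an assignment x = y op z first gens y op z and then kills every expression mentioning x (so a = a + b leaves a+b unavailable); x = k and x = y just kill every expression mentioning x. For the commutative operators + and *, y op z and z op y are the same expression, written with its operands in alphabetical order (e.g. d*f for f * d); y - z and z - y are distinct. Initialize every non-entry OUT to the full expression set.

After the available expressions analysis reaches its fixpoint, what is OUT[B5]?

Answer: {a*b, d+d}

Working:
Converged values:
  B0: | IN={} | OUT={a+b, d+d}
  B1: | IN={d+d} | OUT={d+d, e-e}
  B2: | IN={d+d} | OUT={d+d}
  B3: | IN={d+d} | OUT={c+c, d+d}
  B4: | IN={c+c, d+d} | OUT={d+d}
  B5: | IN={d+d} | OUT={a*b, d+d}

Merge at B5: IN[B5] = OUT[B4] = {d+d}
Applying B5's transfer function to that IN value gives OUT[B5] (row B5 above).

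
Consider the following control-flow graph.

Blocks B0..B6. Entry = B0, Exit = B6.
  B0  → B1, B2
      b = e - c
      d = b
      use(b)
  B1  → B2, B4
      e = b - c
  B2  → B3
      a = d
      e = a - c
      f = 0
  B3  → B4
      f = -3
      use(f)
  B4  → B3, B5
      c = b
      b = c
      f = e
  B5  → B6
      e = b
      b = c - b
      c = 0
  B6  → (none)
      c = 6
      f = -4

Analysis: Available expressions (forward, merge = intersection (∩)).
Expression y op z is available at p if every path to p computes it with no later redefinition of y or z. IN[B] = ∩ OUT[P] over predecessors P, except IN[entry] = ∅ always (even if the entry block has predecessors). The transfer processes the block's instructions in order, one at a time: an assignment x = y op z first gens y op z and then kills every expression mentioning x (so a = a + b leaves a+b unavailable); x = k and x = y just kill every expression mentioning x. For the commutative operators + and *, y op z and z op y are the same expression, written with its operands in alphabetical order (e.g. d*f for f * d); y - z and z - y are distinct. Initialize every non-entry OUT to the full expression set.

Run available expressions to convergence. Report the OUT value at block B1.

Answer: {b-c}

Working:
Per-block solution:
  B0:  IN={}  OUT={e-c}
  B1:  IN={e-c}  OUT={b-c}
  B2:  IN={}  OUT={a-c}
  B3:  IN={}  OUT={}
  B4:  IN={}  OUT={}
  B5:  IN={}  OUT={}
  B6:  IN={}  OUT={}

Merge at B1: IN[B1] = OUT[B0] = {e-c}
Applying B1's transfer function to that IN value gives OUT[B1] (row B1 above).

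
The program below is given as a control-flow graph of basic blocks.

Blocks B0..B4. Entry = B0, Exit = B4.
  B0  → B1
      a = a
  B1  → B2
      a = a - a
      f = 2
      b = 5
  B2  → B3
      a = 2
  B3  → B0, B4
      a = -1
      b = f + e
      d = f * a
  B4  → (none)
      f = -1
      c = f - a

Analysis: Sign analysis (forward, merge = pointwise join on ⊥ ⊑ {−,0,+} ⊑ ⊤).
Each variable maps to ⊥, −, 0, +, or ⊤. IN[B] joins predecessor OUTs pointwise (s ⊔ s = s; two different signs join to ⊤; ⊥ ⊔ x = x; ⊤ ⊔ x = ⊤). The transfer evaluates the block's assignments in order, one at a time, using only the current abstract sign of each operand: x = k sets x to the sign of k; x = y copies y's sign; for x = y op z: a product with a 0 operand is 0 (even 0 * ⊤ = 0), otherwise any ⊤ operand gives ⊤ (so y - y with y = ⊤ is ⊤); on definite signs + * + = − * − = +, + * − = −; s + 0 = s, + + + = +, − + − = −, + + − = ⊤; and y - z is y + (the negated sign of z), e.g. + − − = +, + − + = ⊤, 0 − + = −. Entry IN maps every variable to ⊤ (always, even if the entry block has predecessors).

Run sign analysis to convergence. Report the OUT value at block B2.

Answer: {a: +, b: +, c: ⊤, d: ⊤, e: ⊤, f: +}

Derivation:
Per-block solution:
  B0:  IN=(all ⊤)  OUT=(all ⊤)
  B1:  IN=(all ⊤)  OUT={b:+, f:+; rest ⊤}
  B2:  IN={b:+, f:+; rest ⊤}  OUT={a:+, b:+, f:+; rest ⊤}
  B3:  IN={a:+, b:+, f:+; rest ⊤}  OUT={a:-, d:-, f:+; rest ⊤}
  B4:  IN={a:-, d:-, f:+; rest ⊤}  OUT={a:-, d:-, f:-; rest ⊤}

Merge at B2: IN[B2] = OUT[B1] = {a: ⊤, b: +, c: ⊤, d: ⊤, e: ⊤, f: +}
Applying B2's transfer function to that IN value gives OUT[B2] (row B2 above).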